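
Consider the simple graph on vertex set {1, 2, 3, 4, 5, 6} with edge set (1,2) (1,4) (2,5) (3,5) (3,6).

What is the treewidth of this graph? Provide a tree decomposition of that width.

Every bag has size at most 2, so the width is 2 − 1 = 1 and tw(G) ≤ 1. Since G has at least one edge (e.g. 6–3), it is not an edgeless graph, so tw(G) ≥ 1. Therefore the treewidth is 1.

Treewidth 1.
One such decomposition:
Bags: B1 = {3, 6}  B2 = {3, 5}  B3 = {2, 5}  B4 = {1, 2}  B5 = {1, 4}
Tree: B1–B2, B2–B3, B3–B4, B4–B5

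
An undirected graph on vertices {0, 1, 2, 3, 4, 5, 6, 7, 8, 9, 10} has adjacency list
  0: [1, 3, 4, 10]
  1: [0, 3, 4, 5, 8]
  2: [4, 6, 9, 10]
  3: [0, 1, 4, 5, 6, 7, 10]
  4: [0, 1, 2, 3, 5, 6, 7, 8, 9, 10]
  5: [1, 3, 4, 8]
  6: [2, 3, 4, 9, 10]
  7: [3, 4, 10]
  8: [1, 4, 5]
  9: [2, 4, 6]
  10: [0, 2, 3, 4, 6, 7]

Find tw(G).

A width-3 tree decomposition is:
Bags: B1 = {0, 3, 4, 10}  B2 = {3, 4, 7, 10}  B3 = {3, 4, 6, 10}  B4 = {0, 1, 3, 4}  B5 = {2, 4, 6, 10}  B6 = {1, 3, 4, 5}  B7 = {2, 4, 6, 9}  B8 = {1, 4, 5, 8}
Tree: B1–B2, B2–B3, B1–B4, B3–B5, B4–B6, B5–B7, B6–B8
The largest bag has 4 vertices, giving width 3; this decomposition certifies tw(G) ≤ 3. On the other hand G contains the 4-clique {1, 4, 5, 8}. A clique must lie in a single bag of any decomposition, so no decomposition can have width below 3. Therefore the treewidth is 3.

3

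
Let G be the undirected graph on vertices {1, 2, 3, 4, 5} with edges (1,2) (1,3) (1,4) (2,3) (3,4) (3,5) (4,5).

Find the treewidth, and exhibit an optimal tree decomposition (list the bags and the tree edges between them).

Treewidth 2.
One optimal decomposition is:
Bags: B1 = {1, 2, 3}  B2 = {1, 3, 4}  B3 = {3, 4, 5}
Tree: B1–B2, B2–B3

The largest bag has 3 vertices, giving width 2; this decomposition certifies tw(G) ≤ 2. For the lower bound, the 3 vertices {1, 2, 3} are pairwise adjacent, and any tree decomposition puts a clique entirely inside one bag — forcing width ≥ 2. Combining the bounds, tw(G) = 2.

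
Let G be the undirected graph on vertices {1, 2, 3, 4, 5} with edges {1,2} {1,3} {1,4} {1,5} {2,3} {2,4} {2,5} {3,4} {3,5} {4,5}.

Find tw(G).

4

A width-4 tree decomposition is:
Bags: B1 = {1, 2, 3, 4, 5}
Tree: (single bag)
With just one bag of size 5, the width is 5 − 1 = 4, so tw(G) ≤ 4. Conversely, {1, 2, 3, 4, 5} is a clique of size 5, and the vertices of any clique must share a bag in every tree decomposition; so some bag has ≥ 5 vertices and tw(G) ≥ 4. Therefore the treewidth is 4.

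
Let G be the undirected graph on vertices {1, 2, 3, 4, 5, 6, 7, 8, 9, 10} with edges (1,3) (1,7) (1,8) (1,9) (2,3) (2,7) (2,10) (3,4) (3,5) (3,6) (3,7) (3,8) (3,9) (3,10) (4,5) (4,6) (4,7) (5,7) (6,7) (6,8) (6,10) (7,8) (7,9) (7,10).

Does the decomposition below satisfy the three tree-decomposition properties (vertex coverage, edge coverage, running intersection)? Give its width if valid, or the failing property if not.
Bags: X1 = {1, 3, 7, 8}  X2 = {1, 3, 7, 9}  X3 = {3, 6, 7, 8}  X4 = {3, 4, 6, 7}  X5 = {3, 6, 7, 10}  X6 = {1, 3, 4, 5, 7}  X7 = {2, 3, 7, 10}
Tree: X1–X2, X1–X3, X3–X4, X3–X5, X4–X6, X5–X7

A tree decomposition must satisfy three properties: every vertex lies in some bag; for every edge, both endpoints lie together in some bag; and for every vertex, the bags containing it form a connected subtree. Here bags containing vertex 1 are not connected in the tree, so the decomposition is invalid.

No — bags containing vertex 1 are not connected in the tree.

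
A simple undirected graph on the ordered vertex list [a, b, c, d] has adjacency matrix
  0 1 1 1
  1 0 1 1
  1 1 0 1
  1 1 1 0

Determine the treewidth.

3

A width-3 tree decomposition is:
Bags: B1 = {a, b, c, d}
Tree: (single bag)
A single bag containing all 4 vertices is trivially a valid decomposition of width 3. For the lower bound, the 4 vertices {a, b, c, d} are pairwise adjacent, and any tree decomposition puts a clique entirely inside one bag — forcing width ≥ 3. The upper and lower bounds meet at 3, so that is the treewidth.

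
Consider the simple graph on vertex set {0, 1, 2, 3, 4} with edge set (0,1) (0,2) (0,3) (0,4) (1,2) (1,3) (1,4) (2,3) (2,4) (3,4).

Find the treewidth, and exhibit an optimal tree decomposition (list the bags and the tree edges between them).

A single bag containing all 5 vertices is trivially a valid decomposition of width 4. On the other hand G contains the 5-clique {0, 1, 2, 3, 4}. A clique must lie in a single bag of any decomposition, so no decomposition can have width below 4. Therefore the treewidth is 4.

Treewidth 4.
Bags: B1 = {0, 1, 2, 3, 4}
Tree: (single bag)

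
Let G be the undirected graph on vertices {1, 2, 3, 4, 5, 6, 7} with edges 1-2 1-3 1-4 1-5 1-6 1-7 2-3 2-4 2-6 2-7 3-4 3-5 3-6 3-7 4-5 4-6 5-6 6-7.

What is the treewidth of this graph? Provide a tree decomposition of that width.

Treewidth 4.
One such decomposition:
Bags: B1 = {1, 2, 3, 4, 6}  B2 = {1, 2, 3, 6, 7}  B3 = {1, 3, 4, 5, 6}
Tree: B1–B2, B1–B3

The largest bag has 5 vertices, giving width 4; this decomposition certifies tw(G) ≤ 4. On the other hand G contains the 5-clique {1, 2, 3, 4, 6}. A clique must lie in a single bag of any decomposition, so no decomposition can have width below 4. Therefore the treewidth is 4.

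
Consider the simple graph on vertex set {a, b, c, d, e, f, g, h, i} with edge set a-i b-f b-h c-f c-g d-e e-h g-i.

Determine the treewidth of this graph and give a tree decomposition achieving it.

Each bag holds 2 vertices, so the decomposition has width 1, which upper-bounds the treewidth. Any graph with an edge has treewidth ≥ 1, and G has the edge d–e. Combining the bounds, tw(G) = 1.

Treewidth 1.
Bags: B1 = {d, e}  B2 = {e, h}  B3 = {b, h}  B4 = {b, f}  B5 = {c, f}  B6 = {c, g}  B7 = {g, i}  B8 = {a, i}
Tree: B1–B2, B2–B3, B3–B4, B4–B5, B5–B6, B6–B7, B7–B8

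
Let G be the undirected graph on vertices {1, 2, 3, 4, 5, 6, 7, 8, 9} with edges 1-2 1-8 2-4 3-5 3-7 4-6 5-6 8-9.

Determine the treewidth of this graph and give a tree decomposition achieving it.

Each bag holds 2 vertices, so the decomposition has width 1, which upper-bounds the treewidth. Since G has at least one edge (e.g. 9–8), it is not an edgeless graph, so tw(G) ≥ 1. Combining the bounds, tw(G) = 1.

Treewidth 1.
One optimal decomposition is:
Bags: B1 = {8, 9}  B2 = {1, 8}  B3 = {1, 2}  B4 = {2, 4}  B5 = {4, 6}  B6 = {5, 6}  B7 = {3, 5}  B8 = {3, 7}
Tree: B1–B2, B2–B3, B3–B4, B4–B5, B5–B6, B6–B7, B7–B8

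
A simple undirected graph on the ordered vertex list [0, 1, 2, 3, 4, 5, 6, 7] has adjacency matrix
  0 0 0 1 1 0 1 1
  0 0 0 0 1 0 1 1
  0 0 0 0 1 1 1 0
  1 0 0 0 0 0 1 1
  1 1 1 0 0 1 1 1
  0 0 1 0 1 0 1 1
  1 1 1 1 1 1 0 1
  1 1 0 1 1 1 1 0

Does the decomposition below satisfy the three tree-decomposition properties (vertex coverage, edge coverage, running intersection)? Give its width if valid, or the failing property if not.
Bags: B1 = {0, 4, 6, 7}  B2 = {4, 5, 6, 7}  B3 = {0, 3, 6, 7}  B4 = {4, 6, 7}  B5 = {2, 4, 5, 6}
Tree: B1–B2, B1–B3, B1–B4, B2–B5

No — vertex 1 appears in no bag.

A tree decomposition must satisfy three properties: every vertex lies in some bag; for every edge, both endpoints lie together in some bag; and for every vertex, the bags containing it form a connected subtree. Here vertex 1 appears in no bag, so the decomposition is invalid.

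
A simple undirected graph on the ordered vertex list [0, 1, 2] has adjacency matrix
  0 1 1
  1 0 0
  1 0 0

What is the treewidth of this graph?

A width-1 tree decomposition is:
Bags: B1 = {0, 1}  B2 = {0, 2}
Tree: B1–B2
Every bag has size at most 2, so the width is 2 − 1 = 1 and tw(G) ≤ 1. Any graph with an edge has treewidth ≥ 1, and G has the edge 0–1. Therefore the treewidth is 1.

1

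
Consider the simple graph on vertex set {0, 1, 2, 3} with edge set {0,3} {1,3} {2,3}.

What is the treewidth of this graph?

1

A width-1 tree decomposition is:
Bags: B1 = {0, 3}  B2 = {1, 3}  B3 = {2, 3}
Tree: B1–B2, B2–B3
Each bag holds 2 vertices, so the decomposition has width 1, which upper-bounds the treewidth. Any graph with an edge has treewidth ≥ 1, and G has the edge 3–0. Therefore the treewidth is 1.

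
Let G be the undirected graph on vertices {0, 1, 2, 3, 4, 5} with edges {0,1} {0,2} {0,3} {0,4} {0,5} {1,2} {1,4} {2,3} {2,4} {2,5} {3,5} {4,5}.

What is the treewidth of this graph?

3

A width-3 tree decomposition is:
Bags: B1 = {0, 1, 2, 4}  B2 = {0, 2, 4, 5}  B3 = {0, 2, 3, 5}
Tree: B1–B2, B2–B3
The largest bag has 4 vertices, giving width 3; this decomposition certifies tw(G) ≤ 3. On the other hand G contains the 4-clique {0, 2, 3, 5}. A clique must lie in a single bag of any decomposition, so no decomposition can have width below 3. Therefore the treewidth is 3.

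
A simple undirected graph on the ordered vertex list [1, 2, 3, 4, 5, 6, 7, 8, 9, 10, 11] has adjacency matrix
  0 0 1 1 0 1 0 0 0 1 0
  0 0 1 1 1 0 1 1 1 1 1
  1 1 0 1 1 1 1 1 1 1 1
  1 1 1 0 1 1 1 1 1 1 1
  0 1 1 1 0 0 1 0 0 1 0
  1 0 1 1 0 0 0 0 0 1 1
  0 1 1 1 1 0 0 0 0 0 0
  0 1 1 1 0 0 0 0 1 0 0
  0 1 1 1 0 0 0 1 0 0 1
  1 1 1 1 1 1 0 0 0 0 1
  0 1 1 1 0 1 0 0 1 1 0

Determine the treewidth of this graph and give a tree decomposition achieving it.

Treewidth 4.
One such decomposition:
Bags: B1 = {2, 3, 4, 10, 11}  B2 = {3, 4, 6, 10, 11}  B3 = {2, 3, 4, 5, 10}  B4 = {1, 3, 4, 6, 10}  B5 = {2, 3, 4, 9, 11}  B6 = {2, 3, 4, 5, 7}  B7 = {2, 3, 4, 8, 9}
Tree: B1–B2, B1–B3, B2–B4, B1–B5, B3–B6, B5–B7

Each bag holds 5 vertices, so the decomposition has width 4, which upper-bounds the treewidth. On the other hand G contains the 5-clique {1, 3, 4, 6, 10}. A clique must lie in a single bag of any decomposition, so no decomposition can have width below 4. The upper and lower bounds meet at 4, so that is the treewidth.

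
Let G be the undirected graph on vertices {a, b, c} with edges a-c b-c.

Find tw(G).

A width-1 tree decomposition is:
Bags: B1 = {a, c}  B2 = {b, c}
Tree: B1–B2
Each bag holds 2 vertices, so the decomposition has width 1, which upper-bounds the treewidth. Any graph with an edge has treewidth ≥ 1, and G has the edge c–a. The upper and lower bounds meet at 1, so that is the treewidth.

1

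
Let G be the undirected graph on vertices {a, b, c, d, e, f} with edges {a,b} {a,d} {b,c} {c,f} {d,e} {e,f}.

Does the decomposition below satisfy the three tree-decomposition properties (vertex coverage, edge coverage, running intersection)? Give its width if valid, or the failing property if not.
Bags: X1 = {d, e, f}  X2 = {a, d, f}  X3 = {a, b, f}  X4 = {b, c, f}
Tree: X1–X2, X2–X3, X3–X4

Yes; width 2.

Checking the three conditions: (i) the bags cover all of {a, b, c, d, e, f}; (ii) for each edge, some bag contains both endpoints; (iii) the bags containing any fixed vertex form a subtree. All hold, so the decomposition is valid with width 3 − 1 = 2.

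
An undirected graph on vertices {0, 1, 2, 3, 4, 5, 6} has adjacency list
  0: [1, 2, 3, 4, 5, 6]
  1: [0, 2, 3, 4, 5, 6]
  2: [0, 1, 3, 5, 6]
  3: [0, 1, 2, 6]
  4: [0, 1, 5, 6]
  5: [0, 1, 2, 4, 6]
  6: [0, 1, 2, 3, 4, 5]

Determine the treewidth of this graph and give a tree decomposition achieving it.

The largest bag has 5 vertices, giving width 4; this decomposition certifies tw(G) ≤ 4. For the lower bound, the 5 vertices {0, 1, 2, 3, 6} are pairwise adjacent, and any tree decomposition puts a clique entirely inside one bag — forcing width ≥ 4. Therefore the treewidth is 4.

Treewidth 4.
Bags: B1 = {0, 1, 2, 3, 6}  B2 = {0, 1, 2, 5, 6}  B3 = {0, 1, 4, 5, 6}
Tree: B1–B2, B2–B3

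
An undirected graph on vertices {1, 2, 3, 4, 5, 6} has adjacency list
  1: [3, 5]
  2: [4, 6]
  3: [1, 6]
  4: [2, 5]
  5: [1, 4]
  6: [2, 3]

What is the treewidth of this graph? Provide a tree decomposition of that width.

Every bag has size at most 3, so the width is 3 − 1 = 2 and tw(G) ≤ 2. Since 2–4–5–1–3–6–2 is a cycle in G, G is not acyclic. Forests are exactly the graphs of treewidth ≤ 1, so tw(G) ≥ 2. Hence tw(G) = 2 exactly.

Treewidth 2.
Bags: B1 = {2, 4, 5}  B2 = {1, 2, 5}  B3 = {1, 2, 3}  B4 = {2, 3, 6}
Tree: B1–B2, B2–B3, B3–B4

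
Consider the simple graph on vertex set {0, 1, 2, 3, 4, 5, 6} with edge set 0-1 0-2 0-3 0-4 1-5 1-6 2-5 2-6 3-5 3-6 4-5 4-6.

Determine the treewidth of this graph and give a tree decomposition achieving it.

Treewidth 3.
Bags: B1 = {0, 2, 5, 6}  B2 = {0, 1, 5, 6}  B3 = {0, 4, 5, 6}  B4 = {0, 3, 5, 6}
Tree: B1–B2, B2–B3, B3–B4

The largest bag has 4 vertices, giving width 3; this decomposition certifies tw(G) ≤ 3. For the lower bound: the 4 vertex sets {0,2}, {1,5}, {6}, {4} are disjoint, each induces a connected subgraph, and every pair is joined by at least one edge of G. Contracting each set to a single vertex therefore yields K_{4} as a minor, and since treewidth is minor-monotone, tw(G) ≥ tw(K_{4}) = 3. Therefore the treewidth is 3.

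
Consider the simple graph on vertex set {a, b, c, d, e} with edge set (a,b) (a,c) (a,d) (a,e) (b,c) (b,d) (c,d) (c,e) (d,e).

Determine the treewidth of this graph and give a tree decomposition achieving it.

Treewidth 3.
Bags: B1 = {a, c, d, e}  B2 = {a, b, c, d}
Tree: B1–B2

The largest bag has 4 vertices, giving width 3; this decomposition certifies tw(G) ≤ 3. For the lower bound, the 4 vertices {a, c, d, e} are pairwise adjacent, and any tree decomposition puts a clique entirely inside one bag — forcing width ≥ 3. Therefore the treewidth is 3.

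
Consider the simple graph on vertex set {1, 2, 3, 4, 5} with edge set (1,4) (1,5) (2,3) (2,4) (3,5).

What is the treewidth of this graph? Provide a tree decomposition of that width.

Treewidth 2.
Bags: B1 = {1, 3, 5}  B2 = {1, 2, 3}  B3 = {1, 2, 4}
Tree: B1–B2, B2–B3

Every bag has size at most 3, so the width is 3 − 1 = 2 and tw(G) ≤ 2. The edges 1–5–3–2–4–1 form a cycle, so G is not a tree and its treewidth is at least 2. Hence tw(G) = 2 exactly.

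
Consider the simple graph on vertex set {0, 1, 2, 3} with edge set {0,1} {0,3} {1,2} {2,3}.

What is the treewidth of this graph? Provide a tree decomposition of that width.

Treewidth 2.
One optimal decomposition is:
Bags: B1 = {1, 2, 3}  B2 = {0, 1, 3}
Tree: B1–B2

The largest bag has 3 vertices, giving width 2; this decomposition certifies tw(G) ≤ 2. Since 1–2–3–0–1 is a cycle in G, G is not acyclic. Forests are exactly the graphs of treewidth ≤ 1, so tw(G) ≥ 2. The upper and lower bounds meet at 2, so that is the treewidth.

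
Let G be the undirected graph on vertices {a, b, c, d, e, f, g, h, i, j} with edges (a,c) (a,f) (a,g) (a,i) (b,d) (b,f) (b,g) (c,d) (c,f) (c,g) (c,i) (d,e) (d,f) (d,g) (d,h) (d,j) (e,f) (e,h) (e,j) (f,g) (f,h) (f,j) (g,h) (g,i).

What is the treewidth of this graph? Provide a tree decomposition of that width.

The largest bag has 4 vertices, giving width 3; this decomposition certifies tw(G) ≤ 3. On the other hand G contains the 4-clique {d, f, g, h}. A clique must lie in a single bag of any decomposition, so no decomposition can have width below 3. Hence tw(G) = 3 exactly.

Treewidth 3.
One such decomposition:
Bags: B1 = {d, f, g, h}  B2 = {d, e, f, h}  B3 = {c, d, f, g}  B4 = {a, c, f, g}  B5 = {b, d, f, g}  B6 = {a, c, g, i}  B7 = {d, e, f, j}
Tree: B1–B2, B1–B3, B3–B4, B1–B5, B4–B6, B2–B7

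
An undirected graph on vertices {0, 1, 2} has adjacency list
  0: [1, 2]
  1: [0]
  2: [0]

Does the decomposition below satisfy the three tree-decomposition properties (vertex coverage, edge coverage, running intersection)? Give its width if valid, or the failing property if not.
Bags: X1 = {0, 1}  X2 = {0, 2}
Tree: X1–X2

Yes; width 1.

Vertex coverage: the bags together contain {0, 1, 2}, the full vertex set. Edge coverage: each edge of G has both endpoints in at least one bag. Running intersection: for every vertex, the bags containing it form a connected subtree. All three properties hold, so this is a valid tree decomposition of width max|bag| − 1 = 1, and hence tw(G) ≤ 1.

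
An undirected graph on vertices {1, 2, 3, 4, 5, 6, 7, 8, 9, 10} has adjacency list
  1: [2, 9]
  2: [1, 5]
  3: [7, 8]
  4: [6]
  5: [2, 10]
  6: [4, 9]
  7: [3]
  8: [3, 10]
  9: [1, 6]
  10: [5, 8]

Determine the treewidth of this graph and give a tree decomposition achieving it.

Every bag has size at most 2, so the width is 2 − 1 = 1 and tw(G) ≤ 1. Any graph with an edge has treewidth ≥ 1, and G has the edge 4–6. The upper and lower bounds meet at 1, so that is the treewidth.

Treewidth 1.
One such decomposition:
Bags: B1 = {4, 6}  B2 = {6, 9}  B3 = {1, 9}  B4 = {1, 2}  B5 = {2, 5}  B6 = {5, 10}  B7 = {8, 10}  B8 = {3, 8}  B9 = {3, 7}
Tree: B1–B2, B2–B3, B3–B4, B4–B5, B5–B6, B6–B7, B7–B8, B8–B9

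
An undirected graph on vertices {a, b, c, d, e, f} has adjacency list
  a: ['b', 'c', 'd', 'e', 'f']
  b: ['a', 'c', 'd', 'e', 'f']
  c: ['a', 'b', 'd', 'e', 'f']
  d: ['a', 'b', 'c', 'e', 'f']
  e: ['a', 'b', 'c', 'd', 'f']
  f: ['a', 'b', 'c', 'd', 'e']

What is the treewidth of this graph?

A width-5 tree decomposition is:
Bags: B1 = {a, b, c, d, e, f}
Tree: (single bag)
With just one bag of size 6, the width is 6 − 1 = 5, so tw(G) ≤ 5. For the lower bound, the 6 vertices {a, b, c, d, e, f} are pairwise adjacent, and any tree decomposition puts a clique entirely inside one bag — forcing width ≥ 5. The upper and lower bounds meet at 5, so that is the treewidth.

5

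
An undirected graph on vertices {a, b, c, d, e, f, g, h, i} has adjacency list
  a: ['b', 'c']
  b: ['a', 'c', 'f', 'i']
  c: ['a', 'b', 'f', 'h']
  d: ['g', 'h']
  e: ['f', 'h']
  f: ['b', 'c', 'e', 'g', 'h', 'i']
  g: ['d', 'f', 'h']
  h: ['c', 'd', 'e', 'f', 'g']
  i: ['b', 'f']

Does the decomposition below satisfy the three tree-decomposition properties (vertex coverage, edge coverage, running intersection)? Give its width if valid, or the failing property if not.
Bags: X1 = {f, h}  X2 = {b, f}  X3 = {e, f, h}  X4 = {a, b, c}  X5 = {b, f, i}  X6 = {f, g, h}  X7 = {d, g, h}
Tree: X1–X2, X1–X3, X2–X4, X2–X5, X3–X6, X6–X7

A tree decomposition must satisfy three properties: every vertex lies in some bag; for every edge, both endpoints lie together in some bag; and for every vertex, the bags containing it form a connected subtree. Here edge (c,h) lies in no bag, so the decomposition is invalid.

No — edge (c,h) lies in no bag.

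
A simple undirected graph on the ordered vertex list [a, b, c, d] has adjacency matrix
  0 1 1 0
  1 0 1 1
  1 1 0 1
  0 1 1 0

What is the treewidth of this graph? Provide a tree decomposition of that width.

The largest bag has 3 vertices, giving width 2; this decomposition certifies tw(G) ≤ 2. For the lower bound, the 3 vertices {b, c, d} are pairwise adjacent, and any tree decomposition puts a clique entirely inside one bag — forcing width ≥ 2. The upper and lower bounds meet at 2, so that is the treewidth.

Treewidth 2.
One optimal decomposition is:
Bags: B1 = {b, c, d}  B2 = {a, b, c}
Tree: B1–B2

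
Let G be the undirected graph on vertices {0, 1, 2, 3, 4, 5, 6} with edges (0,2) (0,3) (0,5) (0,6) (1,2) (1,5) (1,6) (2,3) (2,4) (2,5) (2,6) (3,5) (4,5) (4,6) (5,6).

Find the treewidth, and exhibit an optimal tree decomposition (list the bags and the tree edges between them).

Each bag holds 4 vertices, so the decomposition has width 3, which upper-bounds the treewidth. For the lower bound, the 4 vertices {0, 2, 3, 5} are pairwise adjacent, and any tree decomposition puts a clique entirely inside one bag — forcing width ≥ 3. Combining the bounds, tw(G) = 3.

Treewidth 3.
One such decomposition:
Bags: B1 = {1, 2, 5, 6}  B2 = {0, 2, 5, 6}  B3 = {0, 2, 3, 5}  B4 = {2, 4, 5, 6}
Tree: B1–B2, B2–B3, B1–B4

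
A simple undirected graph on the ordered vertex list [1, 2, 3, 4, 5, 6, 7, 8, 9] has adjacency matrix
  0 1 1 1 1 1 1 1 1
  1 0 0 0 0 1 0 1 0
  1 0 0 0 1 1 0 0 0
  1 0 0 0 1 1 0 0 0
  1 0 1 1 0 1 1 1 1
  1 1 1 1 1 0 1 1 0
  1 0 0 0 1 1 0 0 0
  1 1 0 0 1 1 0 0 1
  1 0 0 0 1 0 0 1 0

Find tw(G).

A width-3 tree decomposition is:
Bags: B1 = {1, 5, 6, 8}  B2 = {1, 3, 5, 6}  B3 = {1, 2, 6, 8}  B4 = {1, 5, 8, 9}  B5 = {1, 5, 6, 7}  B6 = {1, 4, 5, 6}
Tree: B1–B2, B1–B3, B1–B4, B1–B5, B5–B6
The largest bag has 4 vertices, giving width 3; this decomposition certifies tw(G) ≤ 3. For the lower bound, the 4 vertices {1, 2, 6, 8} are pairwise adjacent, and any tree decomposition puts a clique entirely inside one bag — forcing width ≥ 3. Therefore the treewidth is 3.

3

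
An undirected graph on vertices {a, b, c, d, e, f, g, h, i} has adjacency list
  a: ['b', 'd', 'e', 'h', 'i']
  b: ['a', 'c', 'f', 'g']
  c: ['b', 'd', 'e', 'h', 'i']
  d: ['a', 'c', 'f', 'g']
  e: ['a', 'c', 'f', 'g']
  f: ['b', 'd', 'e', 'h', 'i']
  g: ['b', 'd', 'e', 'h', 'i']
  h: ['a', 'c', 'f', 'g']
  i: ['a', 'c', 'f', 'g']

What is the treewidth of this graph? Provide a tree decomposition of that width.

Treewidth 4.
One optimal decomposition is:
Bags: B1 = {a, c, f, g, h}  B2 = {a, b, c, f, g}  B3 = {a, c, e, f, g}  B4 = {a, c, d, f, g}  B5 = {a, c, f, g, i}
Tree: B1–B2, B2–B3, B3–B4, B4–B5

Each bag holds 5 vertices, so the decomposition has width 4, which upper-bounds the treewidth. For the lower bound: the 5 vertex sets {a,h}, {b,c}, {e,g}, {f}, {d} are disjoint, each induces a connected subgraph, and every pair is joined by at least one edge of G. Contracting each set to a single vertex therefore yields K_{5} as a minor, and since treewidth is minor-monotone, tw(G) ≥ tw(K_{5}) = 4. Combining the bounds, tw(G) = 4.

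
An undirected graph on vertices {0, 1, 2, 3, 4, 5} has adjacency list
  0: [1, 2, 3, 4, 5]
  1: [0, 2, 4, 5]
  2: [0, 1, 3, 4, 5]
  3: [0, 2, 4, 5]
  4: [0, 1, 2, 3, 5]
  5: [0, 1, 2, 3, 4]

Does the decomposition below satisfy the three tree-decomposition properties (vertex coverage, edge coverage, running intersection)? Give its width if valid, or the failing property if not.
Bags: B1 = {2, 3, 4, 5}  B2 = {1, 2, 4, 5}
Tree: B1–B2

A tree decomposition must satisfy three properties: every vertex lies in some bag; for every edge, both endpoints lie together in some bag; and for every vertex, the bags containing it form a connected subtree. Here vertex 0 appears in no bag, so the decomposition is invalid.

No — vertex 0 appears in no bag.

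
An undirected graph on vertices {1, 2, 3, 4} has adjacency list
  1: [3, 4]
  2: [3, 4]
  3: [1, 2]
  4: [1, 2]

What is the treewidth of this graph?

2

A width-2 tree decomposition is:
Bags: B1 = {1, 2, 4}  B2 = {1, 2, 3}
Tree: B1–B2
Each bag holds 3 vertices, so the decomposition has width 2, which upper-bounds the treewidth. For the lower bound, G contains the cycle 2–4–1–3–2, so G is not a forest; only forests have treewidth ≤ 1, hence tw(G) ≥ 2. Combining the bounds, tw(G) = 2.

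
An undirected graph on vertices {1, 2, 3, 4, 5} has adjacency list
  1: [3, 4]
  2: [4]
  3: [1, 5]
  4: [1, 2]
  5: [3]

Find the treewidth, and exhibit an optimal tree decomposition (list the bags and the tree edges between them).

Every bag has size at most 2, so the width is 2 − 1 = 1 and tw(G) ≤ 1. Since G has at least one edge (e.g. 2–4), it is not an edgeless graph, so tw(G) ≥ 1. Hence tw(G) = 1 exactly.

Treewidth 1.
One such decomposition:
Bags: B1 = {2, 4}  B2 = {1, 4}  B3 = {1, 3}  B4 = {3, 5}
Tree: B1–B2, B2–B3, B3–B4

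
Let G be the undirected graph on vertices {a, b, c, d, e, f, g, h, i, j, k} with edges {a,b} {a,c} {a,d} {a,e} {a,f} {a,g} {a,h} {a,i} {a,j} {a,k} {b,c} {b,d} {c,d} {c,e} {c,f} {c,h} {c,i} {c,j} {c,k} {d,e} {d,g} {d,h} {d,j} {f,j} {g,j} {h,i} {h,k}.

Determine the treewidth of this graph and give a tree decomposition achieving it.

Each bag holds 4 vertices, so the decomposition has width 3, which upper-bounds the treewidth. Conversely, {a, d, g, j} is a clique of size 4, and the vertices of any clique must share a bag in every tree decomposition; so some bag has ≥ 4 vertices and tw(G) ≥ 3. Therefore the treewidth is 3.

Treewidth 3.
One optimal decomposition is:
Bags: B1 = {a, c, d, j}  B2 = {a, b, c, d}  B3 = {a, d, g, j}  B4 = {a, c, d, h}  B5 = {a, c, h, i}  B6 = {a, c, h, k}  B7 = {a, c, f, j}  B8 = {a, c, d, e}
Tree: B1–B2, B1–B3, B2–B4, B4–B5, B4–B6, B1–B7, B2–B8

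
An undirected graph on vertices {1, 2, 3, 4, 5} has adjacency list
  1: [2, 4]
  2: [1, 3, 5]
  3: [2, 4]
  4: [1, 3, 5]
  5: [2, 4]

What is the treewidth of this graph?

2

A width-2 tree decomposition is:
Bags: B1 = {2, 4, 5}  B2 = {2, 3, 4}  B3 = {1, 2, 4}
Tree: B1–B2, B2–B3
Every bag has size at most 3, so the width is 3 − 1 = 2 and tw(G) ≤ 2. Since 2–5–4–3–2 is a cycle in G, G is not acyclic. Forests are exactly the graphs of treewidth ≤ 1, so tw(G) ≥ 2. The upper and lower bounds meet at 2, so that is the treewidth.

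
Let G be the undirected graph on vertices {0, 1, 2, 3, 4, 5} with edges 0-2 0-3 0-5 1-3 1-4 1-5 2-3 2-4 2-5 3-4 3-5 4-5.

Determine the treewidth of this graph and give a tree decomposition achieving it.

Treewidth 3.
One optimal decomposition is:
Bags: B1 = {2, 3, 4, 5}  B2 = {0, 2, 3, 5}  B3 = {1, 3, 4, 5}
Tree: B1–B2, B1–B3

The largest bag has 4 vertices, giving width 3; this decomposition certifies tw(G) ≤ 3. Conversely, {1, 3, 4, 5} is a clique of size 4, and the vertices of any clique must share a bag in every tree decomposition; so some bag has ≥ 4 vertices and tw(G) ≥ 3. The upper and lower bounds meet at 3, so that is the treewidth.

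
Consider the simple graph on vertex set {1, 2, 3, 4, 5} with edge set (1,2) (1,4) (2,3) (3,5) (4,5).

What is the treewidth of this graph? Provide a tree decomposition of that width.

The largest bag has 3 vertices, giving width 2; this decomposition certifies tw(G) ≤ 2. For the lower bound, G contains the cycle 1–4–5–3–2–1, so G is not a forest; only forests have treewidth ≤ 1, hence tw(G) ≥ 2. The upper and lower bounds meet at 2, so that is the treewidth.

Treewidth 2.
Bags: B1 = {1, 4, 5}  B2 = {1, 3, 5}  B3 = {1, 2, 3}
Tree: B1–B2, B2–B3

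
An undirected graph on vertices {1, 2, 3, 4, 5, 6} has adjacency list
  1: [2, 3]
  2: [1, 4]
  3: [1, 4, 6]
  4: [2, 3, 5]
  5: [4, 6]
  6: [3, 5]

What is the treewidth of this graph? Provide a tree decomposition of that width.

Treewidth 2.
One such decomposition:
Bags: B1 = {4, 5, 6}  B2 = {3, 4, 6}  B3 = {2, 3, 4}  B4 = {1, 2, 3}
Tree: B1–B2, B2–B3, B3–B4

The largest bag has 3 vertices, giving width 2; this decomposition certifies tw(G) ≤ 2. The edges 5–6–3–4–5 form a cycle, so G is not a tree and its treewidth is at least 2. Hence tw(G) = 2 exactly.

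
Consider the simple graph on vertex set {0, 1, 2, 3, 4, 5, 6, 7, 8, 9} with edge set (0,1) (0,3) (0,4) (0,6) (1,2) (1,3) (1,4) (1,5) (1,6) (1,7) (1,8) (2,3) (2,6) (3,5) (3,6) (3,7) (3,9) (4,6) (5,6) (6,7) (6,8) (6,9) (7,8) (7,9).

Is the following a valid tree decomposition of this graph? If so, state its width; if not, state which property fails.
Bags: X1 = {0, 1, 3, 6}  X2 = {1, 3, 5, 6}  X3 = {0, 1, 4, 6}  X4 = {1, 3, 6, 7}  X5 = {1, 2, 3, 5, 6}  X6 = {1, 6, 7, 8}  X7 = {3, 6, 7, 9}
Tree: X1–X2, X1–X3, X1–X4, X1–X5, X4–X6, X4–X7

No — bags containing vertex 5 are not connected in the tree.

A tree decomposition must satisfy three properties: every vertex lies in some bag; for every edge, both endpoints lie together in some bag; and for every vertex, the bags containing it form a connected subtree. Here bags containing vertex 5 are not connected in the tree, so the decomposition is invalid.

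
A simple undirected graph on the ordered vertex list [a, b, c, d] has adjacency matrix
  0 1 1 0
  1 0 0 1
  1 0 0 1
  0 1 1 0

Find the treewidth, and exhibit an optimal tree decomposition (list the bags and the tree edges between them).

Every bag has size at most 3, so the width is 3 − 1 = 2 and tw(G) ≤ 2. For the lower bound, G contains the cycle c–d–b–a–c, so G is not a forest; only forests have treewidth ≤ 1, hence tw(G) ≥ 2. Therefore the treewidth is 2.

Treewidth 2.
Bags: B1 = {b, c, d}  B2 = {a, b, c}
Tree: B1–B2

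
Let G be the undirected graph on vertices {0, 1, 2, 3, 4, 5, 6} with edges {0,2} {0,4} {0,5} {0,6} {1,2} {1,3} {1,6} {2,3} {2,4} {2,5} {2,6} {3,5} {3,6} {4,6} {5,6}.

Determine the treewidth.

A width-3 tree decomposition is:
Bags: B1 = {2, 3, 5, 6}  B2 = {1, 2, 3, 6}  B3 = {0, 2, 5, 6}  B4 = {0, 2, 4, 6}
Tree: B1–B2, B1–B3, B3–B4
Every bag has size at most 4, so the width is 4 − 1 = 3 and tw(G) ≤ 3. For the lower bound, the 4 vertices {0, 2, 4, 6} are pairwise adjacent, and any tree decomposition puts a clique entirely inside one bag — forcing width ≥ 3. Hence tw(G) = 3 exactly.

3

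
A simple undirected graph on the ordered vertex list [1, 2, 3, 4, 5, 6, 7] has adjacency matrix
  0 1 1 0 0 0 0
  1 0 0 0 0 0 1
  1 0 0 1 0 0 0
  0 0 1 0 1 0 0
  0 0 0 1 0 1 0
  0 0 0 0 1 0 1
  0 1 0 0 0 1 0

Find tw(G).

A width-2 tree decomposition is:
Bags: B1 = {5, 6, 7}  B2 = {4, 5, 7}  B3 = {3, 4, 7}  B4 = {1, 3, 7}  B5 = {1, 2, 7}
Tree: B1–B2, B2–B3, B3–B4, B4–B5
Each bag holds 3 vertices, so the decomposition has width 2, which upper-bounds the treewidth. For the lower bound, G contains the cycle 7–6–5–4–3–1–2–7, so G is not a forest; only forests have treewidth ≤ 1, hence tw(G) ≥ 2. Therefore the treewidth is 2.

2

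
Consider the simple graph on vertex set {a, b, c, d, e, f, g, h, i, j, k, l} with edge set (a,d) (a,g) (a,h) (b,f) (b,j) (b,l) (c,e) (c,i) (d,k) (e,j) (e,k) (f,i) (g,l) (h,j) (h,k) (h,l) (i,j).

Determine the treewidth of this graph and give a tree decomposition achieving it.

Treewidth 3.
One optimal decomposition is:
Bags: B1 = {b, c, f, i}  B2 = {b, c, i, j}  B3 = {b, c, e, j}  B4 = {b, e, j, l}  B5 = {e, h, j, l}  B6 = {e, h, k, l}  B7 = {g, h, k, l}  B8 = {a, g, h, k}  B9 = {a, d, g, k}
Tree: B1–B2, B2–B3, B3–B4, B4–B5, B5–B6, B6–B7, B7–B8, B8–B9

Every bag has size at most 4, so the width is 4 − 1 = 3 and tw(G) ≤ 3. For the lower bound: the 4 vertex sets {c,f,i}, {b}, {j}, {e,h,k,l} are disjoint, each induces a connected subgraph, and every pair is joined by at least one edge of G. Contracting each set to a single vertex therefore yields K_{4} as a minor, and since treewidth is minor-monotone, tw(G) ≥ tw(K_{4}) = 3. The upper and lower bounds meet at 3, so that is the treewidth.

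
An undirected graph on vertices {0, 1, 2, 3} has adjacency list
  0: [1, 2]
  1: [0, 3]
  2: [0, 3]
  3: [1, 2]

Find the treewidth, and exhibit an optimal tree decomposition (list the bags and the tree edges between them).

Each bag holds 3 vertices, so the decomposition has width 2, which upper-bounds the treewidth. For the lower bound, G contains the cycle 1–3–2–0–1, so G is not a forest; only forests have treewidth ≤ 1, hence tw(G) ≥ 2. The upper and lower bounds meet at 2, so that is the treewidth.

Treewidth 2.
Bags: B1 = {1, 2, 3}  B2 = {0, 1, 2}
Tree: B1–B2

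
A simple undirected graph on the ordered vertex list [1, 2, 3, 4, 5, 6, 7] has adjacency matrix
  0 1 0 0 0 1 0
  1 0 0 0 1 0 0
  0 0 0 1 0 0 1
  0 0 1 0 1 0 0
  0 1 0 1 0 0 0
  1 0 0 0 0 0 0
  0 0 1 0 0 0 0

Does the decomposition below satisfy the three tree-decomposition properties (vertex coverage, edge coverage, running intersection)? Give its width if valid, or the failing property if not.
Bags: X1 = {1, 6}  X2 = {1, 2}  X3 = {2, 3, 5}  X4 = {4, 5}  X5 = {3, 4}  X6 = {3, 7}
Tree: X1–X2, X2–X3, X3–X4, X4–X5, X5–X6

No — bags containing vertex 3 are not connected in the tree.

A tree decomposition must satisfy three properties: every vertex lies in some bag; for every edge, both endpoints lie together in some bag; and for every vertex, the bags containing it form a connected subtree. Here bags containing vertex 3 are not connected in the tree, so the decomposition is invalid.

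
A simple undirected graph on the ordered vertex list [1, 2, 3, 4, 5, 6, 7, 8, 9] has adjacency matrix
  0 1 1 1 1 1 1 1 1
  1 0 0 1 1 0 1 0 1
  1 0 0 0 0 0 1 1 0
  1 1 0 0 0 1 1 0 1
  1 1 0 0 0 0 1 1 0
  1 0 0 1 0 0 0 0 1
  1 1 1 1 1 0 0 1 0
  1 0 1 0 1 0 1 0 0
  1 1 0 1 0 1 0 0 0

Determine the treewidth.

A width-3 tree decomposition is:
Bags: B1 = {1, 2, 4, 7}  B2 = {1, 2, 5, 7}  B3 = {1, 2, 4, 9}  B4 = {1, 5, 7, 8}  B5 = {1, 3, 7, 8}  B6 = {1, 4, 6, 9}
Tree: B1–B2, B1–B3, B2–B4, B4–B5, B3–B6
The largest bag has 4 vertices, giving width 3; this decomposition certifies tw(G) ≤ 3. For the lower bound, the 4 vertices {1, 2, 4, 9} are pairwise adjacent, and any tree decomposition puts a clique entirely inside one bag — forcing width ≥ 3. The upper and lower bounds meet at 3, so that is the treewidth.

3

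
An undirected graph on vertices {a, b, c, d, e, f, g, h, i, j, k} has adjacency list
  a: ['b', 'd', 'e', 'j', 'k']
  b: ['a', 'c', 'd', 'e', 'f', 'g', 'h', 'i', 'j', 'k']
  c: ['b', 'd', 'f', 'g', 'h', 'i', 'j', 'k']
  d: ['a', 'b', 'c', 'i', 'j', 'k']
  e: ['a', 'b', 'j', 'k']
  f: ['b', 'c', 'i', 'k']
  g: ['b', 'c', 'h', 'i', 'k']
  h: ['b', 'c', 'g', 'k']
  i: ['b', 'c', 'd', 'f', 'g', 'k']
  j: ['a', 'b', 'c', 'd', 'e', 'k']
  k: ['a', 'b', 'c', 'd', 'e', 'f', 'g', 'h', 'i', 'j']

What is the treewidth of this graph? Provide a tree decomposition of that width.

Each bag holds 5 vertices, so the decomposition has width 4, which upper-bounds the treewidth. For the lower bound, the 5 vertices {a, b, e, j, k} are pairwise adjacent, and any tree decomposition puts a clique entirely inside one bag — forcing width ≥ 4. Combining the bounds, tw(G) = 4.

Treewidth 4.
Bags: B1 = {b, c, d, j, k}  B2 = {b, c, d, i, k}  B3 = {b, c, g, i, k}  B4 = {a, b, d, j, k}  B5 = {a, b, e, j, k}  B6 = {b, c, f, i, k}  B7 = {b, c, g, h, k}
Tree: B1–B2, B2–B3, B1–B4, B4–B5, B3–B6, B3–B7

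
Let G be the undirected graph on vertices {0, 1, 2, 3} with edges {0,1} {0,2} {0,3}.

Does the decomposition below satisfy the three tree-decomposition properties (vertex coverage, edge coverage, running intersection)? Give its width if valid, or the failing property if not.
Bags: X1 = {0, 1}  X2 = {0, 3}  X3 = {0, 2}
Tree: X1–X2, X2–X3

Vertex coverage: the bags together contain {0, 1, 2, 3}, the full vertex set. Edge coverage: each edge of G has both endpoints in at least one bag. Running intersection: for every vertex, the bags containing it form a connected subtree. All three properties hold, so this is a valid tree decomposition of width max|bag| − 1 = 1, and hence tw(G) ≤ 1.

Yes; width 1.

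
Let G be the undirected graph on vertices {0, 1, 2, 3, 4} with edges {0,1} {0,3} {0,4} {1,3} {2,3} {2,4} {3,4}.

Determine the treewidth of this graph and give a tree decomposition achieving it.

Treewidth 2.
Bags: B1 = {0, 3, 4}  B2 = {2, 3, 4}  B3 = {0, 1, 3}
Tree: B1–B2, B1–B3

Every bag has size at most 3, so the width is 3 − 1 = 2 and tw(G) ≤ 2. On the other hand G contains the 3-clique {0, 1, 3}. A clique must lie in a single bag of any decomposition, so no decomposition can have width below 2. Therefore the treewidth is 2.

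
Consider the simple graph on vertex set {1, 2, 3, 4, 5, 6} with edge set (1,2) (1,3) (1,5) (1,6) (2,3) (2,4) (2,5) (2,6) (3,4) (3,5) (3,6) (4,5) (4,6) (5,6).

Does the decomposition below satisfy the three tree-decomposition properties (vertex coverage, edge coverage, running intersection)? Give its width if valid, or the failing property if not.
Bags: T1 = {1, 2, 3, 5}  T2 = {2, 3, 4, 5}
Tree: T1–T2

A tree decomposition must satisfy three properties: every vertex lies in some bag; for every edge, both endpoints lie together in some bag; and for every vertex, the bags containing it form a connected subtree. Here vertex 6 appears in no bag, so the decomposition is invalid.

No — vertex 6 appears in no bag.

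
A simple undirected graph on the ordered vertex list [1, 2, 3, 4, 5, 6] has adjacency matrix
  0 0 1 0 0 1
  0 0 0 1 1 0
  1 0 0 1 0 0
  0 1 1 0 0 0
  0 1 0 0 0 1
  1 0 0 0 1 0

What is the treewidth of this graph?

A width-2 tree decomposition is:
Bags: B1 = {2, 5, 6}  B2 = {1, 2, 6}  B3 = {1, 2, 3}  B4 = {2, 3, 4}
Tree: B1–B2, B2–B3, B3–B4
The largest bag has 3 vertices, giving width 2; this decomposition certifies tw(G) ≤ 2. The edges 2–5–6–1–3–4–2 form a cycle, so G is not a tree and its treewidth is at least 2. Therefore the treewidth is 2.

2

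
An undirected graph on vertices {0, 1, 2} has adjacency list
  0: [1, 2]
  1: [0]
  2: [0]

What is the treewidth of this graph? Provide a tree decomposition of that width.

Each bag holds 2 vertices, so the decomposition has width 1, which upper-bounds the treewidth. Since G has at least one edge (e.g. 2–0), it is not an edgeless graph, so tw(G) ≥ 1. Hence tw(G) = 1 exactly.

Treewidth 1.
Bags: B1 = {0, 2}  B2 = {0, 1}
Tree: B1–B2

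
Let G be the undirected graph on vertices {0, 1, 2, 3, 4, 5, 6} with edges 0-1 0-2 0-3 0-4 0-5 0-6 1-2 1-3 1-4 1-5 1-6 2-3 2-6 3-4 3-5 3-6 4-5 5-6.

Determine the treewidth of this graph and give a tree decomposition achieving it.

Every bag has size at most 5, so the width is 5 − 1 = 4 and tw(G) ≤ 4. For the lower bound, the 5 vertices {0, 1, 2, 3, 6} are pairwise adjacent, and any tree decomposition puts a clique entirely inside one bag — forcing width ≥ 4. Hence tw(G) = 4 exactly.

Treewidth 4.
Bags: B1 = {0, 1, 3, 5, 6}  B2 = {0, 1, 3, 4, 5}  B3 = {0, 1, 2, 3, 6}
Tree: B1–B2, B1–B3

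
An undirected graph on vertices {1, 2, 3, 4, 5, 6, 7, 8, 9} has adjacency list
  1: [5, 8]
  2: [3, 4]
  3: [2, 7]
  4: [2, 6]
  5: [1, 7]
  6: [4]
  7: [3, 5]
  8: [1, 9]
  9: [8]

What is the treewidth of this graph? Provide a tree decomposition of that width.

Treewidth 1.
One such decomposition:
Bags: B1 = {4, 6}  B2 = {2, 4}  B3 = {2, 3}  B4 = {3, 7}  B5 = {5, 7}  B6 = {1, 5}  B7 = {1, 8}  B8 = {8, 9}
Tree: B1–B2, B2–B3, B3–B4, B4–B5, B5–B6, B6–B7, B7–B8

The largest bag has 2 vertices, giving width 1; this decomposition certifies tw(G) ≤ 1. Since G has at least one edge (e.g. 6–4), it is not an edgeless graph, so tw(G) ≥ 1. Hence tw(G) = 1 exactly.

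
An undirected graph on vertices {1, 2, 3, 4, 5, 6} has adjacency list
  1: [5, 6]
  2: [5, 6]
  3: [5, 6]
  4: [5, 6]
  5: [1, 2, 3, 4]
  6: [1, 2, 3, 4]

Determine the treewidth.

2

A width-2 tree decomposition is:
Bags: B1 = {4, 5, 6}  B2 = {3, 5, 6}  B3 = {2, 5, 6}  B4 = {1, 5, 6}
Tree: B1–B2, B2–B3, B3–B4
Every bag has size at most 3, so the width is 3 − 1 = 2 and tw(G) ≤ 2. The edges 4–6–3–5–4 form a cycle, so G is not a tree and its treewidth is at least 2. Therefore the treewidth is 2.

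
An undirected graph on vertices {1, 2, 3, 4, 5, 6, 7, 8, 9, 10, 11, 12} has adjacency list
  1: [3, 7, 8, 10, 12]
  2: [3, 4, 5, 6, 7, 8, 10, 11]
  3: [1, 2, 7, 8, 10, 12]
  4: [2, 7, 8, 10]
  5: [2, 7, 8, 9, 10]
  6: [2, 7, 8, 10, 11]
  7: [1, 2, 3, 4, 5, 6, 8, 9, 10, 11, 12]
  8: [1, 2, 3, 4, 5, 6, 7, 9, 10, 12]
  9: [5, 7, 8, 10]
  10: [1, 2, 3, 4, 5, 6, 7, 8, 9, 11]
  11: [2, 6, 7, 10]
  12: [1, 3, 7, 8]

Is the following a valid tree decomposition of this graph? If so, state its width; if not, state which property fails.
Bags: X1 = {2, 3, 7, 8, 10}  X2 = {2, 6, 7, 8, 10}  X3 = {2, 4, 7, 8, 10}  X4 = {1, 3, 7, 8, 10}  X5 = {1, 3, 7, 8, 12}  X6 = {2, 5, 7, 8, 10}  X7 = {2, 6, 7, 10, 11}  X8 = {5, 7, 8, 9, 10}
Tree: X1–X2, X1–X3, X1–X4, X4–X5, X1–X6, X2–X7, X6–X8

Every vertex of G appears in some bag (union = {1, 2, 3, 4, 5, 6, 7, 8, 9, 10, 11, 12}); every edge is covered by a bag; and for each vertex v the set of bags containing v is connected in the bag tree. The decomposition is therefore valid. The largest bag has 5 vertices, so the width is 4.

Yes; width 4.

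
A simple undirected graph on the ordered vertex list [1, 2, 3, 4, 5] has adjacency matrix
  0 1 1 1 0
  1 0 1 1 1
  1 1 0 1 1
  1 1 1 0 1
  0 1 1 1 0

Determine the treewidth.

3

A width-3 tree decomposition is:
Bags: B1 = {1, 2, 3, 4}  B2 = {2, 3, 4, 5}
Tree: B1–B2
Each bag holds 4 vertices, so the decomposition has width 3, which upper-bounds the treewidth. Conversely, {1, 2, 3, 4} is a clique of size 4, and the vertices of any clique must share a bag in every tree decomposition; so some bag has ≥ 4 vertices and tw(G) ≥ 3. Therefore the treewidth is 3.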